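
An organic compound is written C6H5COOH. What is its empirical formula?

Atom tally by fragment:
  benzene ring core → C:6 H:6
  (− 1 ring H displaced by substituents)
  + COOH → C:1 H:1 O:2
Element totals:
  C: 7
  H: 6
  O: 2
Molecular formula: C7H6O2.
gcd of subscripts (7, 6, 2) = 1, so the empirical formula equals the molecular formula.

C7H6O2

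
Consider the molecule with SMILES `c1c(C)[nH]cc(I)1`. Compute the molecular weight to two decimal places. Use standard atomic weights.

207.01 g/mol

Atom tally by fragment:
  pyrrole ring core → C:4 H:5 N:1
  (− 2 ring H displaced by substituents)
  + CH3 → C:1 H:3
  + I → I:1
Element totals:
  C: 5
  H: 6
  I: 1
  N: 1
Molecular formula: C5H6IN.
  M = 5(12.011) + 6(1.008) + 126.904 + 14.007
    = 60.055 + 6.048 + 126.904 + 14.007 = 207.014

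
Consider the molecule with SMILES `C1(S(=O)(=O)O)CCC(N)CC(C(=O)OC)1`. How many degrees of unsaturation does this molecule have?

Atom tally by fragment:
  cyclohexane ring core → C:6 H:12
  (− 3 ring H displaced by substituents)
  + SO3H → S:1 O:3 H:1
  + NH2 → N:1 H:2
  + COOCH3 → C:2 H:3 O:2
Element totals:
  C: 8
  H: 15
  N: 1
  O: 5
  S: 1
Molecular formula: C8H15NO5S.
DoU = (2C + 2 + N − H − X) / 2 = (2·8 + 2 + 1 − 15 − 0) / 2 = 2.

2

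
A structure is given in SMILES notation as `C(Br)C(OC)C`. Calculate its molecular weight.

153.02 g/mol

Atom tally by fragment:
  BrCH2 → C:1 H:2 Br:1
  CH(OCH3) → C:2 H:4 O:1
  CH3 → C:1 H:3
Element totals:
  C: 4
  H: 9
  Br: 1
  O: 1
Molecular formula: C4H9BrO.
  M = 4(12.011) + 9(1.008) + 79.904 + 15.999
    = 48.044 + 9.072 + 79.904 + 15.999 = 153.019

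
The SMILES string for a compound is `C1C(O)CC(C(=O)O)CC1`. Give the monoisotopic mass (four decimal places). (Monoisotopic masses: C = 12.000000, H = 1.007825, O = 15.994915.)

144.0786

Atom tally by fragment:
  cyclohexane ring core → C:6 H:12
  (− 2 ring H displaced by substituents)
  + OH → O:1 H:1
  + COOH → C:1 H:1 O:2
Element totals:
  C: 7
  H: 12
  O: 3
Molecular formula: C7H12O3.
  M = 7(12.0) + 12(1.007825) + 3(15.994915)
    = 84.000000 + 12.093900 + 47.984745 = 144.078645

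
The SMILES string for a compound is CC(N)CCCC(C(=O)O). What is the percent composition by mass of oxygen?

Atom tally by fragment:
  CH3 → C:1 H:3
  CH(NH2) → C:1 H:3 N:1
  CH2 → C:1 H:2
  CH2 → C:1 H:2
  CH2 → C:1 H:2
  CH2COOH → C:2 H:3 O:2
Element totals:
  C: 7
  H: 15
  N: 1
  O: 2
Molecular formula: C7H15NO2.
Molar mass = 145.202 g/mol.
Mass from O: 2 × 15.999 = 31.998 g/mol.
%O = 31.998 / 145.202 × 100 = 22.04%.

22.04%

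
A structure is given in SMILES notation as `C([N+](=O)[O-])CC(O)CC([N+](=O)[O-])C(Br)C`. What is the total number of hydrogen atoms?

13

Atom tally by fragment:
  O2NCH2 → C:1 H:2 N:1 O:2
  CH2 → C:1 H:2
  CH(OH) → C:1 H:2 O:1
  CH2 → C:1 H:2
  CH(NO2) → C:1 H:1 N:1 O:2
  CH(Br) → C:1 H:1 Br:1
  CH3 → C:1 H:3
Element totals:
  C: 7
  H: 13
  Br: 1
  N: 2
  O: 5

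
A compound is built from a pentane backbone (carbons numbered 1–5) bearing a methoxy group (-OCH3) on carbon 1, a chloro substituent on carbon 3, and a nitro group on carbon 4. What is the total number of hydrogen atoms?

12

Atom tally by fragment:
  CH3OCH2 → C:2 H:5 O:1
  CH2 → C:1 H:2
  CH(Cl) → C:1 H:1 Cl:1
  CH(NO2) → C:1 H:1 N:1 O:2
  CH3 → C:1 H:3
Element totals:
  C: 6
  H: 12
  Cl: 1
  N: 1
  O: 3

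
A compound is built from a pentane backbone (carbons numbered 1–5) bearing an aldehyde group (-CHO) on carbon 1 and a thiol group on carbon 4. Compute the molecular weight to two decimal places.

Atom tally by fragment:
  OHCCH2 → C:2 H:3 O:1
  CH2 → C:1 H:2
  CH2 → C:1 H:2
  CH(SH) → C:1 H:2 S:1
  CH3 → C:1 H:3
Element totals:
  C: 6
  H: 12
  O: 1
  S: 1
Molecular formula: C6H12OS.
  M = 6(12.011) + 12(1.008) + 15.999 + 32.06
    = 72.066 + 12.096 + 15.999 + 32.060 = 132.221

132.22 g/mol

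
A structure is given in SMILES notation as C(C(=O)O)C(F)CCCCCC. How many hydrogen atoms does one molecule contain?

17

Atom tally by fragment:
  HOOCCH2 → C:2 H:3 O:2
  CH(F) → C:1 H:1 F:1
  CH2 → C:1 H:2
  CH2 → C:1 H:2
  CH2 → C:1 H:2
  CH2 → C:1 H:2
  CH2 → C:1 H:2
  CH3 → C:1 H:3
Element totals:
  C: 9
  H: 17
  F: 1
  O: 2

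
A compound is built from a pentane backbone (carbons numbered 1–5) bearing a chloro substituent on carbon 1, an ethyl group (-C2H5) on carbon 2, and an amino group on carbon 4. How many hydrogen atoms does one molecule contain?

16

Atom tally by fragment:
  ClCH2 → C:1 H:2 Cl:1
  CH(C2H5) → C:3 H:6
  CH2 → C:1 H:2
  CH(NH2) → C:1 H:3 N:1
  CH3 → C:1 H:3
Element totals:
  C: 7
  H: 16
  Cl: 1
  N: 1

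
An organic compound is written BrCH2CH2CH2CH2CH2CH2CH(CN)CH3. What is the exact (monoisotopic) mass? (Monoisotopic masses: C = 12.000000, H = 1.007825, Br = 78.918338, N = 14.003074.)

217.0466

Atom tally by fragment:
  BrCH2 → C:1 H:2 Br:1
  CH2 → C:1 H:2
  CH2 → C:1 H:2
  CH2 → C:1 H:2
  CH2 → C:1 H:2
  CH2 → C:1 H:2
  CH(CN) → C:2 H:1 N:1
  CH3 → C:1 H:3
Element totals:
  C: 9
  H: 16
  Br: 1
  N: 1
Molecular formula: C9H16BrN.
  M = 9(12.0) + 16(1.007825) + 78.918338 + 14.003074
    = 108.000000 + 16.125200 + 78.918338 + 14.003074 = 217.046612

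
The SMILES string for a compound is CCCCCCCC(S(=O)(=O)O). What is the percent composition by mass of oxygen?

24.70%

Atom tally by fragment:
  CH3 → C:1 H:3
  CH2 → C:1 H:2
  CH2 → C:1 H:2
  CH2 → C:1 H:2
  CH2 → C:1 H:2
  CH2 → C:1 H:2
  CH2 → C:1 H:2
  CH2SO3H → C:1 H:3 S:1 O:3
Element totals:
  C: 8
  H: 18
  O: 3
  S: 1
Molecular formula: C8H18O3S.
Molar mass = 194.289 g/mol.
Mass from O: 3 × 15.999 = 47.997 g/mol.
%O = 47.997 / 194.289 × 100 = 24.70%.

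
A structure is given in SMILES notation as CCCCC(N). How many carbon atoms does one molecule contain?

Atom tally by fragment:
  CH3 → C:1 H:3
  CH2 → C:1 H:2
  CH2 → C:1 H:2
  CH2 → C:1 H:2
  CH2NH2 → C:1 H:4 N:1
Element totals:
  C: 5
  H: 13
  N: 1

5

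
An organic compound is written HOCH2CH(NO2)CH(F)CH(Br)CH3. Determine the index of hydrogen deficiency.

1

Atom tally by fragment:
  HOCH2 → C:1 H:3 O:1
  CH(NO2) → C:1 H:1 N:1 O:2
  CH(F) → C:1 H:1 F:1
  CH(Br) → C:1 H:1 Br:1
  CH3 → C:1 H:3
Element totals:
  C: 5
  H: 9
  Br: 1
  F: 1
  N: 1
  O: 3
Molecular formula: C5H9BrFNO3.
DoU = (2C + 2 + N − H − X) / 2 = (2·5 + 2 + 1 − 9 − 2) / 2 = 1.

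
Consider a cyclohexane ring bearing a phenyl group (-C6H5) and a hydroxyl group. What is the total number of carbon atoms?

12

Atom tally by fragment:
  cyclohexane ring core → C:6 H:12
  (− 2 ring H displaced by substituents)
  + C6H5 → C:6 H:5
  + OH → O:1 H:1
Element totals:
  C: 12
  H: 16
  O: 1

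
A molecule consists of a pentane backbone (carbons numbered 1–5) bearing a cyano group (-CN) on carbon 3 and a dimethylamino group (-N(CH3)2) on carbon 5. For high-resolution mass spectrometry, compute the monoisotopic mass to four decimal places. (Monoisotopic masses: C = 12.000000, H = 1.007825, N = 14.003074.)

140.1313

Atom tally by fragment:
  CH3 → C:1 H:3
  CH2 → C:1 H:2
  CH(CN) → C:2 H:1 N:1
  CH2 → C:1 H:2
  CH2N(CH3)2 → C:3 H:8 N:1
Element totals:
  C: 8
  H: 16
  N: 2
Molecular formula: C8H16N2.
  M = 8(12.0) + 16(1.007825) + 2(14.003074)
    = 96.000000 + 16.125200 + 28.006148 = 140.131348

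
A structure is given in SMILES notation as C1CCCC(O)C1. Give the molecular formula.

Atom tally by fragment:
  cyclohexane ring core → C:6 H:12
  (− 1 ring H displaced by substituents)
  + OH → O:1 H:1
Element totals:
  C: 6
  H: 12
  O: 1

C6H12O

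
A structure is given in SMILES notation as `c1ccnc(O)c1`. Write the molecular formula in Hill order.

Atom tally by fragment:
  pyridine ring core → C:5 H:5 N:1
  (− 1 ring H displaced by substituents)
  + OH → O:1 H:1
Element totals:
  C: 5
  H: 5
  N: 1
  O: 1

C5H5NO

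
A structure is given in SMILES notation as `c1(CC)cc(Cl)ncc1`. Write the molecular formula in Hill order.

Atom tally by fragment:
  pyridine ring core → C:5 H:5 N:1
  (− 2 ring H displaced by substituents)
  + C2H5 → C:2 H:5
  + Cl → Cl:1
Element totals:
  C: 7
  H: 8
  Cl: 1
  N: 1

C7H8ClN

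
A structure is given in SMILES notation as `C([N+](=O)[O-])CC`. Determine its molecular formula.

C3H7NO2

Atom tally by fragment:
  O2NCH2 → C:1 H:2 N:1 O:2
  CH2 → C:1 H:2
  CH3 → C:1 H:3
Element totals:
  C: 3
  H: 7
  N: 1
  O: 2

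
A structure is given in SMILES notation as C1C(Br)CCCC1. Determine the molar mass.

163.06 g/mol

Atom tally by fragment:
  cyclohexane ring core → C:6 H:12
  (− 1 ring H displaced by substituents)
  + Br → Br:1
Element totals:
  C: 6
  H: 11
  Br: 1
Molecular formula: C6H11Br.
  M = 6(12.011) + 11(1.008) + 79.904
    = 72.066 + 11.088 + 79.904 = 163.058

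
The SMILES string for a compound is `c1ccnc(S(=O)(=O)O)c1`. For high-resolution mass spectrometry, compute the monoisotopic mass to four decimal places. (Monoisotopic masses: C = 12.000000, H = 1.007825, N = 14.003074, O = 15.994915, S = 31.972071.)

158.9990

Atom tally by fragment:
  pyridine ring core → C:5 H:5 N:1
  (− 1 ring H displaced by substituents)
  + SO3H → S:1 O:3 H:1
Element totals:
  C: 5
  H: 5
  N: 1
  O: 3
  S: 1
Molecular formula: C5H5NO3S.
  M = 5(12.0) + 5(1.007825) + 14.003074 + 3(15.994915) + 31.972071
    = 60.000000 + 5.039125 + 14.003074 + 47.984745 + 31.972071 = 158.999015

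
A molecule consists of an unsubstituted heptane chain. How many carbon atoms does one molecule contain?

7

Atom tally by fragment:
  CH3 → C:1 H:3
  CH2 → C:1 H:2
  CH2 → C:1 H:2
  CH2 → C:1 H:2
  CH2 → C:1 H:2
  CH2 → C:1 H:2
  CH3 → C:1 H:3
Element totals:
  C: 7
  H: 16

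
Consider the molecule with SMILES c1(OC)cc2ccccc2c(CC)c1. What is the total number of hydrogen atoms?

Atom tally by fragment:
  naphthalene ring system core → C:10 H:8
  (− 2 ring H displaced by substituents)
  + OCH3 → C:1 H:3 O:1
  + C2H5 → C:2 H:5
Element totals:
  C: 13
  H: 14
  O: 1

14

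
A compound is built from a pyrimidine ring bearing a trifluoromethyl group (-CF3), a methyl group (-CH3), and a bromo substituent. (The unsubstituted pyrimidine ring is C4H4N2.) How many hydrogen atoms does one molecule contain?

Atom tally by fragment:
  pyrimidine ring core → C:4 H:4 N:2
  (− 3 ring H displaced by substituents)
  + CF3 → C:1 F:3
  + CH3 → C:1 H:3
  + Br → Br:1
Element totals:
  C: 6
  H: 4
  Br: 1
  F: 3
  N: 2

4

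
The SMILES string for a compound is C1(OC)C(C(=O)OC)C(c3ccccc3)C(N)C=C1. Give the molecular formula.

Atom tally by fragment:
  cyclohexene ring core → C:6 H:10
  (− 4 ring H displaced by substituents)
  + OCH3 → C:1 H:3 O:1
  + COOCH3 → C:2 H:3 O:2
  + C6H5 → C:6 H:5
  + NH2 → N:1 H:2
Element totals:
  C: 15
  H: 19
  N: 1
  O: 3

C15H19NO3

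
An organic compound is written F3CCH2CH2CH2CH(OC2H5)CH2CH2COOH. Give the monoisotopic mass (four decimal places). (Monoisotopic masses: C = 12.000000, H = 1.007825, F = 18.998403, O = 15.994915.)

Atom tally by fragment:
  F3CCH2 → C:2 H:2 F:3
  CH2 → C:1 H:2
  CH2 → C:1 H:2
  CH(OC2H5) → C:3 H:6 O:1
  CH2 → C:1 H:2
  CH2COOH → C:2 H:3 O:2
Element totals:
  C: 10
  H: 17
  F: 3
  O: 3
Molecular formula: C10H17F3O3.
  M = 10(12.0) + 17(1.007825) + 3(18.998403) + 3(15.994915)
    = 120.000000 + 17.133025 + 56.995209 + 47.984745 = 242.112979

242.1130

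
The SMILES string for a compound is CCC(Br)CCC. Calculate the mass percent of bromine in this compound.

Atom tally by fragment:
  CH3 → C:1 H:3
  CH2 → C:1 H:2
  CH(Br) → C:1 H:1 Br:1
  CH2 → C:1 H:2
  CH2 → C:1 H:2
  CH3 → C:1 H:3
Element totals:
  C: 6
  H: 13
  Br: 1
Molecular formula: C6H13Br.
Molar mass = 165.074 g/mol.
Mass from Br: 1 × 79.904 = 79.904 g/mol.
%Br = 79.904 / 165.074 × 100 = 48.40%.

48.40%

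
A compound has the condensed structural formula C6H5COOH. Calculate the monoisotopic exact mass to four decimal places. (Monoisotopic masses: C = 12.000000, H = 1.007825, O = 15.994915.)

122.0368

Element totals:
  C: 7
  H: 6
  O: 2
Molecular formula: C7H6O2.
  M = 7(12.0) + 6(1.007825) + 2(15.994915)
    = 84.000000 + 6.046950 + 31.989830 = 122.036780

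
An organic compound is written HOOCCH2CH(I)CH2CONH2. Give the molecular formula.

C5H8INO3

Atom tally by fragment:
  HOOCCH2 → C:2 H:3 O:2
  CH(I) → C:1 H:1 I:1
  CH2CONH2 → C:2 H:4 O:1 N:1
Element totals:
  C: 5
  H: 8
  I: 1
  N: 1
  O: 3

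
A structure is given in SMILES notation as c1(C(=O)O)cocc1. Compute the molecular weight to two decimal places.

Atom tally by fragment:
  furan ring core → C:4 H:4 O:1
  (− 1 ring H displaced by substituents)
  + COOH → C:1 H:1 O:2
Element totals:
  C: 5
  H: 4
  O: 3
Molecular formula: C5H4O3.
  M = 5(12.011) + 4(1.008) + 3(15.999)
    = 60.055 + 4.032 + 47.997 = 112.084

112.08 g/mol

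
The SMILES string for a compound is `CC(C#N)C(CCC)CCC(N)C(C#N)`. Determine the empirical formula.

C4H7N

Atom tally by fragment:
  CH3 → C:1 H:3
  CH(CN) → C:2 H:1 N:1
  CH(CH2CH2CH3) → C:4 H:8
  CH2 → C:1 H:2
  CH2 → C:1 H:2
  CH(NH2) → C:1 H:3 N:1
  CH2CN → C:2 H:2 N:1
Element totals:
  C: 12
  H: 21
  N: 3
Molecular formula: C12H21N3.
gcd of subscripts = 3; dividing each by 3:
  C: 12/3 = 4
  H: 21/3 = 7
  N: 3/3 = 1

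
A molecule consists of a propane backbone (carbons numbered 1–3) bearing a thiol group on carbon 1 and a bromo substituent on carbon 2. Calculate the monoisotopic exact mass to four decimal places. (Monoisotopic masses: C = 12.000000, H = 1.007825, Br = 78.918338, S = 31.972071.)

Atom tally by fragment:
  HSCH2 → C:1 H:3 S:1
  CH(Br) → C:1 H:1 Br:1
  CH3 → C:1 H:3
Element totals:
  C: 3
  H: 7
  Br: 1
  S: 1
Molecular formula: C3H7BrS.
  M = 3(12.0) + 7(1.007825) + 78.918338 + 31.972071
    = 36.000000 + 7.054775 + 78.918338 + 31.972071 = 153.945184

153.9452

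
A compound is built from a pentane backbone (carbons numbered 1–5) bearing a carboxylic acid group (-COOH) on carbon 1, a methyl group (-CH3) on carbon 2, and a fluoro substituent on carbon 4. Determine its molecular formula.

Atom tally by fragment:
  HOOCCH2 → C:2 H:3 O:2
  CH(CH3) → C:2 H:4
  CH2 → C:1 H:2
  CH(F) → C:1 H:1 F:1
  CH3 → C:1 H:3
Element totals:
  C: 7
  H: 13
  F: 1
  O: 2

C7H13FO2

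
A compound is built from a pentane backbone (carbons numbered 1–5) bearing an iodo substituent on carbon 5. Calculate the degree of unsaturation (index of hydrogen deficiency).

Atom tally by fragment:
  CH3 → C:1 H:3
  CH2 → C:1 H:2
  CH2 → C:1 H:2
  CH2 → C:1 H:2
  CH2I → C:1 H:2 I:1
Element totals:
  C: 5
  H: 11
  I: 1
Molecular formula: C5H11I.
DoU = (2C + 2 + N − H − X) / 2 = (2·5 + 2 + 0 − 11 − 1) / 2 = 0.

0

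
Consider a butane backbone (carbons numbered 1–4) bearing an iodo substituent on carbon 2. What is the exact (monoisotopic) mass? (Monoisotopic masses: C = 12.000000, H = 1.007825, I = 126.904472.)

Atom tally by fragment:
  CH3 → C:1 H:3
  CH(I) → C:1 H:1 I:1
  CH2 → C:1 H:2
  CH3 → C:1 H:3
Element totals:
  C: 4
  H: 9
  I: 1
Molecular formula: C4H9I.
  M = 4(12.0) + 9(1.007825) + 126.904472
    = 48.000000 + 9.070425 + 126.904472 = 183.974897

183.9749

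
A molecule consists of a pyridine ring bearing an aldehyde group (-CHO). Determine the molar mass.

107.11 g/mol

Atom tally by fragment:
  pyridine ring core → C:5 H:5 N:1
  (− 1 ring H displaced by substituents)
  + CHO → C:1 H:1 O:1
Element totals:
  C: 6
  H: 5
  N: 1
  O: 1
Molecular formula: C6H5NO.
  M = 6(12.011) + 5(1.008) + 14.007 + 15.999
    = 72.066 + 5.040 + 14.007 + 15.999 = 107.112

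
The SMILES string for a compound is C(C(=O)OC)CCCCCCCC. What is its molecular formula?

C11H22O2

Atom tally by fragment:
  CH3OOCCH2 → C:3 H:5 O:2
  CH2 → C:1 H:2
  CH2 → C:1 H:2
  CH2 → C:1 H:2
  CH2 → C:1 H:2
  CH2 → C:1 H:2
  CH2 → C:1 H:2
  CH2 → C:1 H:2
  CH3 → C:1 H:3
Element totals:
  C: 11
  H: 22
  O: 2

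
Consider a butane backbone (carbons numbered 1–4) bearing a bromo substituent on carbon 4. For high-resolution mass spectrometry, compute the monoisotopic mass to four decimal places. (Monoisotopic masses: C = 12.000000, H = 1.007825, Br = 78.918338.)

Atom tally by fragment:
  CH3 → C:1 H:3
  CH2 → C:1 H:2
  CH2 → C:1 H:2
  CH2Br → C:1 H:2 Br:1
Element totals:
  C: 4
  H: 9
  Br: 1
Molecular formula: C4H9Br.
  M = 4(12.0) + 9(1.007825) + 78.918338
    = 48.000000 + 9.070425 + 78.918338 = 135.988763

135.9888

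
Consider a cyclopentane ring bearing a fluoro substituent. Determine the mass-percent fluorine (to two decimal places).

Atom tally by fragment:
  cyclopentane ring core → C:5 H:10
  (− 1 ring H displaced by substituents)
  + F → F:1
Element totals:
  C: 5
  H: 9
  F: 1
Molecular formula: C5H9F.
Molar mass = 88.125 g/mol.
Mass from F: 1 × 18.998 = 18.998 g/mol.
%F = 18.998 / 88.125 × 100 = 21.56%.

21.56%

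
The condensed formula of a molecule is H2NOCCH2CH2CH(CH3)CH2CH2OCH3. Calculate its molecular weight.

159.23 g/mol

Atom tally by fragment:
  H2NOCCH2 → C:2 H:4 O:1 N:1
  CH2 → C:1 H:2
  CH(CH3) → C:2 H:4
  CH2 → C:1 H:2
  CH2OCH3 → C:2 H:5 O:1
Element totals:
  C: 8
  H: 17
  N: 1
  O: 2
Molecular formula: C8H17NO2.
  M = 8(12.011) + 17(1.008) + 14.007 + 2(15.999)
    = 96.088 + 17.136 + 14.007 + 31.998 = 159.229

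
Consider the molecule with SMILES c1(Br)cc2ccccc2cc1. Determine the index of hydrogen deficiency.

Atom tally by fragment:
  naphthalene ring system core → C:10 H:8
  (− 1 ring H displaced by substituents)
  + Br → Br:1
Element totals:
  C: 10
  H: 7
  Br: 1
Molecular formula: C10H7Br.
DoU = (2C + 2 + N − H − X) / 2 = (2·10 + 2 + 0 − 7 − 1) / 2 = 7.

7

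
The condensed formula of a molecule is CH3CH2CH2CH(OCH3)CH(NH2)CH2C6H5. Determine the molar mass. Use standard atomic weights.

Element totals:
  C: 13
  H: 21
  N: 1
  O: 1
Molecular formula: C13H21NO.
  M = 13(12.011) + 21(1.008) + 14.007 + 15.999
    = 156.143 + 21.168 + 14.007 + 15.999 = 207.317

207.32 g/mol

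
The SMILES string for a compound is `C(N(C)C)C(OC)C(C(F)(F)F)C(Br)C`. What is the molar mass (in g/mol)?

292.14 g/mol

Atom tally by fragment:
  (CH3)2NCH2 → C:3 H:8 N:1
  CH(OCH3) → C:2 H:4 O:1
  CH(CF3) → C:2 H:1 F:3
  CH(Br) → C:1 H:1 Br:1
  CH3 → C:1 H:3
Element totals:
  C: 9
  H: 17
  Br: 1
  F: 3
  N: 1
  O: 1
Molecular formula: C9H17BrF3NO.
  M = 9(12.011) + 17(1.008) + 79.904 + 3(18.998) + 14.007 + 15.999
    = 108.099 + 17.136 + 79.904 + 56.994 + 14.007 + 15.999 = 292.139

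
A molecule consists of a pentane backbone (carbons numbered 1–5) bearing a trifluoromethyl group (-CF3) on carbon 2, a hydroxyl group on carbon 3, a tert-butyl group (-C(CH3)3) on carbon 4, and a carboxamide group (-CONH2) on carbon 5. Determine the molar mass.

Atom tally by fragment:
  CH3 → C:1 H:3
  CH(CF3) → C:2 H:1 F:3
  CH(OH) → C:1 H:2 O:1
  CH(C(CH3)3) → C:5 H:10
  CH2CONH2 → C:2 H:4 O:1 N:1
Element totals:
  C: 11
  H: 20
  F: 3
  N: 1
  O: 2
Molecular formula: C11H20F3NO2.
  M = 11(12.011) + 20(1.008) + 3(18.998) + 14.007 + 2(15.999)
    = 132.121 + 20.160 + 56.994 + 14.007 + 31.998 = 255.280

255.28 g/mol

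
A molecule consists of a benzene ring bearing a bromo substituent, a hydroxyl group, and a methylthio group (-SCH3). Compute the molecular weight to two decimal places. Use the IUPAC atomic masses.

Atom tally by fragment:
  benzene ring core → C:6 H:6
  (− 3 ring H displaced by substituents)
  + Br → Br:1
  + OH → O:1 H:1
  + SCH3 → C:1 H:3 S:1
Element totals:
  C: 7
  H: 7
  Br: 1
  O: 1
  S: 1
Molecular formula: C7H7BrOS.
  M = 7(12.011) + 7(1.008) + 79.904 + 15.999 + 32.06
    = 84.077 + 7.056 + 79.904 + 15.999 + 32.060 = 219.096

219.10 g/mol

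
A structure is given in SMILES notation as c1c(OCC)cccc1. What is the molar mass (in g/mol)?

Atom tally by fragment:
  benzene ring core → C:6 H:6
  (− 1 ring H displaced by substituents)
  + OC2H5 → C:2 H:5 O:1
Element totals:
  C: 8
  H: 10
  O: 1
Molecular formula: C8H10O.
  M = 8(12.011) + 10(1.008) + 15.999
    = 96.088 + 10.080 + 15.999 = 122.167

122.17 g/mol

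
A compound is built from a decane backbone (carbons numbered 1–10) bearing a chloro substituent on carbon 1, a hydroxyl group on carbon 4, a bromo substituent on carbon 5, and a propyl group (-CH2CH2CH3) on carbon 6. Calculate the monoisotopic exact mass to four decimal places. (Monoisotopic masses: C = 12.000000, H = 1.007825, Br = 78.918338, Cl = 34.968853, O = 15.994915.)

Atom tally by fragment:
  ClCH2 → C:1 H:2 Cl:1
  CH2 → C:1 H:2
  CH2 → C:1 H:2
  CH(OH) → C:1 H:2 O:1
  CH(Br) → C:1 H:1 Br:1
  CH(CH2CH2CH3) → C:4 H:8
  CH2 → C:1 H:2
  CH2 → C:1 H:2
  CH2 → C:1 H:2
  CH3 → C:1 H:3
Element totals:
  C: 13
  H: 26
  Br: 1
  Cl: 1
  O: 1
Molecular formula: C13H26BrClO.
  M = 13(12.0) + 26(1.007825) + 78.918338 + 34.968853 + 15.994915
    = 156.000000 + 26.203450 + 78.918338 + 34.968853 + 15.994915 = 312.085556

312.0856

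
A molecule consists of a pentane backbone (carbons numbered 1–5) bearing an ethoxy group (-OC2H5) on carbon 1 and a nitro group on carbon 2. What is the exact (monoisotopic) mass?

161.1052

Atom tally by fragment:
  C2H5OCH2 → C:3 H:7 O:1
  CH(NO2) → C:1 H:1 N:1 O:2
  CH2 → C:1 H:2
  CH2 → C:1 H:2
  CH3 → C:1 H:3
Element totals:
  C: 7
  H: 15
  N: 1
  O: 3
Molecular formula: C7H15NO3.
  M = 7(12.0) + 15(1.007825) + 14.003074 + 3(15.994915)
    = 84.000000 + 15.117375 + 14.003074 + 47.984745 = 161.105194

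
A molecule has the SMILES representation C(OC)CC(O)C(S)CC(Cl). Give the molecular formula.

C7H15ClO2S

Atom tally by fragment:
  CH3OCH2 → C:2 H:5 O:1
  CH2 → C:1 H:2
  CH(OH) → C:1 H:2 O:1
  CH(SH) → C:1 H:2 S:1
  CH2 → C:1 H:2
  CH2Cl → C:1 H:2 Cl:1
Element totals:
  C: 7
  H: 15
  Cl: 1
  O: 2
  S: 1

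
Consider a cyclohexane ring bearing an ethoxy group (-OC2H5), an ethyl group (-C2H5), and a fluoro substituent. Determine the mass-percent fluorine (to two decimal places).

Atom tally by fragment:
  cyclohexane ring core → C:6 H:12
  (− 3 ring H displaced by substituents)
  + OC2H5 → C:2 H:5 O:1
  + C2H5 → C:2 H:5
  + F → F:1
Element totals:
  C: 10
  H: 19
  F: 1
  O: 1
Molecular formula: C10H19FO.
Molar mass = 174.259 g/mol.
Mass from F: 1 × 18.998 = 18.998 g/mol.
%F = 18.998 / 174.259 × 100 = 10.90%.

10.90%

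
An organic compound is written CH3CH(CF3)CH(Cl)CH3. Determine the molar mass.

160.56 g/mol

Atom tally by fragment:
  CH3 → C:1 H:3
  CH(CF3) → C:2 H:1 F:3
  CH(Cl) → C:1 H:1 Cl:1
  CH3 → C:1 H:3
Element totals:
  C: 5
  H: 8
  Cl: 1
  F: 3
Molecular formula: C5H8ClF3.
  M = 5(12.011) + 8(1.008) + 35.45 + 3(18.998)
    = 60.055 + 8.064 + 35.450 + 56.994 = 160.563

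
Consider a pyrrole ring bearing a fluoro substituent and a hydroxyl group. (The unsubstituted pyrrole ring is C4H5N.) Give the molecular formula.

Atom tally by fragment:
  pyrrole ring core → C:4 H:5 N:1
  (− 2 ring H displaced by substituents)
  + F → F:1
  + OH → O:1 H:1
Element totals:
  C: 4
  H: 4
  F: 1
  N: 1
  O: 1

C4H4FNO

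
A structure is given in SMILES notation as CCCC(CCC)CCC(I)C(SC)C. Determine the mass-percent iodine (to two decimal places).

Atom tally by fragment:
  CH3 → C:1 H:3
  CH2 → C:1 H:2
  CH2 → C:1 H:2
  CH(CH2CH2CH3) → C:4 H:8
  CH2 → C:1 H:2
  CH2 → C:1 H:2
  CH(I) → C:1 H:1 I:1
  CH(SCH3) → C:2 H:4 S:1
  CH3 → C:1 H:3
Element totals:
  C: 13
  H: 27
  I: 1
  S: 1
Molecular formula: C13H27IS.
Molar mass = 342.323 g/mol.
Mass from I: 1 × 126.904 = 126.904 g/mol.
%I = 126.904 / 342.323 × 100 = 37.07%.

37.07%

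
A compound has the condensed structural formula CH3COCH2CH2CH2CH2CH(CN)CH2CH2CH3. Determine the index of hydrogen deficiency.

3

Atom tally by fragment:
  CH3COCH2 → C:3 H:5 O:1
  CH2 → C:1 H:2
  CH2 → C:1 H:2
  CH2 → C:1 H:2
  CH(CN) → C:2 H:1 N:1
  CH2 → C:1 H:2
  CH2 → C:1 H:2
  CH3 → C:1 H:3
Element totals:
  C: 11
  H: 19
  N: 1
  O: 1
Molecular formula: C11H19NO.
DoU = (2C + 2 + N − H − X) / 2 = (2·11 + 2 + 1 − 19 − 0) / 2 = 3.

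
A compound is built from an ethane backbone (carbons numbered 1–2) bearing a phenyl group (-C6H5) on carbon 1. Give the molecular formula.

Atom tally by fragment:
  C6H5CH2 → C:7 H:7
  CH3 → C:1 H:3
Element totals:
  C: 8
  H: 10

C8H10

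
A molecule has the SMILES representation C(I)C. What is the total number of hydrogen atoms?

5

Atom tally by fragment:
  ICH2 → C:1 H:2 I:1
  CH3 → C:1 H:3
Element totals:
  C: 2
  H: 5
  I: 1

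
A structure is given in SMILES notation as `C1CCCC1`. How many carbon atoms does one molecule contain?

5

Atom tally by fragment:
  cyclopentane ring core → C:5 H:10
Element totals:
  C: 5
  H: 10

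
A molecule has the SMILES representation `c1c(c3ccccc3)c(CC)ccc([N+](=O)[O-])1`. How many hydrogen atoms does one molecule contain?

Atom tally by fragment:
  benzene ring core → C:6 H:6
  (− 3 ring H displaced by substituents)
  + C6H5 → C:6 H:5
  + C2H5 → C:2 H:5
  + NO2 → N:1 O:2
Element totals:
  C: 14
  H: 13
  N: 1
  O: 2

13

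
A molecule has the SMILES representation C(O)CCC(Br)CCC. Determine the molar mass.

Atom tally by fragment:
  HOCH2 → C:1 H:3 O:1
  CH2 → C:1 H:2
  CH2 → C:1 H:2
  CH(Br) → C:1 H:1 Br:1
  CH2 → C:1 H:2
  CH2 → C:1 H:2
  CH3 → C:1 H:3
Element totals:
  C: 7
  H: 15
  Br: 1
  O: 1
Molecular formula: C7H15BrO.
  M = 7(12.011) + 15(1.008) + 79.904 + 15.999
    = 84.077 + 15.120 + 79.904 + 15.999 = 195.100

195.10 g/mol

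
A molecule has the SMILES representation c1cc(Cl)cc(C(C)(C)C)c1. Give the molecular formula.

C10H13Cl

Atom tally by fragment:
  benzene ring core → C:6 H:6
  (− 2 ring H displaced by substituents)
  + Cl → Cl:1
  + C(CH3)3 → C:4 H:9
Element totals:
  C: 10
  H: 13
  Cl: 1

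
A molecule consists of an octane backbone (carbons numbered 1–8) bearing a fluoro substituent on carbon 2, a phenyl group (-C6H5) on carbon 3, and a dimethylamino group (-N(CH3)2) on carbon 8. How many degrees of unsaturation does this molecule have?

4

Atom tally by fragment:
  CH3 → C:1 H:3
  CH(F) → C:1 H:1 F:1
  CH(C6H5) → C:7 H:6
  CH2 → C:1 H:2
  CH2 → C:1 H:2
  CH2 → C:1 H:2
  CH2 → C:1 H:2
  CH2N(CH3)2 → C:3 H:8 N:1
Element totals:
  C: 16
  H: 26
  F: 1
  N: 1
Molecular formula: C16H26FN.
DoU = (2C + 2 + N − H − X) / 2 = (2·16 + 2 + 1 − 26 − 1) / 2 = 4.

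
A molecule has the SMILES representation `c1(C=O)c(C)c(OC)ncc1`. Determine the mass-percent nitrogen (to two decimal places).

9.27%

Atom tally by fragment:
  pyridine ring core → C:5 H:5 N:1
  (− 3 ring H displaced by substituents)
  + CHO → C:1 H:1 O:1
  + CH3 → C:1 H:3
  + OCH3 → C:1 H:3 O:1
Element totals:
  C: 8
  H: 9
  N: 1
  O: 2
Molecular formula: C8H9NO2.
Molar mass = 151.165 g/mol.
Mass from N: 1 × 14.007 = 14.007 g/mol.
%N = 14.007 / 151.165 × 100 = 9.27%.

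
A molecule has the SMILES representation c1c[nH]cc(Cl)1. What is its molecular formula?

Atom tally by fragment:
  pyrrole ring core → C:4 H:5 N:1
  (− 1 ring H displaced by substituents)
  + Cl → Cl:1
Element totals:
  C: 4
  H: 4
  Cl: 1
  N: 1

C4H4ClN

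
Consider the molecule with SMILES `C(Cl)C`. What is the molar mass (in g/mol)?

64.51 g/mol

Atom tally by fragment:
  ClCH2 → C:1 H:2 Cl:1
  CH3 → C:1 H:3
Element totals:
  C: 2
  H: 5
  Cl: 1
Molecular formula: C2H5Cl.
  M = 2(12.011) + 5(1.008) + 35.45
    = 24.022 + 5.040 + 35.450 = 64.512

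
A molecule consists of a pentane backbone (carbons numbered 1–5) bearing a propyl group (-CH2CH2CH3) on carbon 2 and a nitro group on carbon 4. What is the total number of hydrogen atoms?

Atom tally by fragment:
  CH3 → C:1 H:3
  CH(CH2CH2CH3) → C:4 H:8
  CH2 → C:1 H:2
  CH(NO2) → C:1 H:1 N:1 O:2
  CH3 → C:1 H:3
Element totals:
  C: 8
  H: 17
  N: 1
  O: 2

17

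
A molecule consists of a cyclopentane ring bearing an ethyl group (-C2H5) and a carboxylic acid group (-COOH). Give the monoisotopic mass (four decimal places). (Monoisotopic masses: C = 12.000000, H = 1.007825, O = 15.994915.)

142.0994

Atom tally by fragment:
  cyclopentane ring core → C:5 H:10
  (− 2 ring H displaced by substituents)
  + C2H5 → C:2 H:5
  + COOH → C:1 H:1 O:2
Element totals:
  C: 8
  H: 14
  O: 2
Molecular formula: C8H14O2.
  M = 8(12.0) + 14(1.007825) + 2(15.994915)
    = 96.000000 + 14.109550 + 31.989830 = 142.099380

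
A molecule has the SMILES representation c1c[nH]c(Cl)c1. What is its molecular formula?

C4H4ClN

Atom tally by fragment:
  pyrrole ring core → C:4 H:5 N:1
  (− 1 ring H displaced by substituents)
  + Cl → Cl:1
Element totals:
  C: 4
  H: 4
  Cl: 1
  N: 1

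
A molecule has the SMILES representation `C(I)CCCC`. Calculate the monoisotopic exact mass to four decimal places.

197.9905

Atom tally by fragment:
  ICH2 → C:1 H:2 I:1
  CH2 → C:1 H:2
  CH2 → C:1 H:2
  CH2 → C:1 H:2
  CH3 → C:1 H:3
Element totals:
  C: 5
  H: 11
  I: 1
Molecular formula: C5H11I.
  M = 5(12.0) + 11(1.007825) + 126.904472
    = 60.000000 + 11.086075 + 126.904472 = 197.990547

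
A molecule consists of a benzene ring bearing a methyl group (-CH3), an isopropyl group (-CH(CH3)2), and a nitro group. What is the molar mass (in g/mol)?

Atom tally by fragment:
  benzene ring core → C:6 H:6
  (− 3 ring H displaced by substituents)
  + CH3 → C:1 H:3
  + CH(CH3)2 → C:3 H:7
  + NO2 → N:1 O:2
Element totals:
  C: 10
  H: 13
  N: 1
  O: 2
Molecular formula: C10H13NO2.
  M = 10(12.011) + 13(1.008) + 14.007 + 2(15.999)
    = 120.110 + 13.104 + 14.007 + 31.998 = 179.219

179.22 g/mol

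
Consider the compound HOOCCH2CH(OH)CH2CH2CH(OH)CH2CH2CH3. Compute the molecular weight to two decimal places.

Atom tally by fragment:
  HOOCCH2 → C:2 H:3 O:2
  CH(OH) → C:1 H:2 O:1
  CH2 → C:1 H:2
  CH2 → C:1 H:2
  CH(OH) → C:1 H:2 O:1
  CH2 → C:1 H:2
  CH2 → C:1 H:2
  CH3 → C:1 H:3
Element totals:
  C: 9
  H: 18
  O: 4
Molecular formula: C9H18O4.
  M = 9(12.011) + 18(1.008) + 4(15.999)
    = 108.099 + 18.144 + 63.996 = 190.239

190.24 g/mol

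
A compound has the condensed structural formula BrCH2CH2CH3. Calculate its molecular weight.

122.99 g/mol

Element totals:
  C: 3
  H: 7
  Br: 1
Molecular formula: C3H7Br.
  M = 3(12.011) + 7(1.008) + 79.904
    = 36.033 + 7.056 + 79.904 = 122.993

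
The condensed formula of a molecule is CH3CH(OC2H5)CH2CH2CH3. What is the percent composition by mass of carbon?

72.35%

Atom tally by fragment:
  CH3 → C:1 H:3
  CH(OC2H5) → C:3 H:6 O:1
  CH2 → C:1 H:2
  CH2 → C:1 H:2
  CH3 → C:1 H:3
Element totals:
  C: 7
  H: 16
  O: 1
Molecular formula: C7H16O.
Molar mass = 116.204 g/mol.
Mass from C: 7 × 12.011 = 84.077 g/mol.
%C = 84.077 / 116.204 × 100 = 72.35%.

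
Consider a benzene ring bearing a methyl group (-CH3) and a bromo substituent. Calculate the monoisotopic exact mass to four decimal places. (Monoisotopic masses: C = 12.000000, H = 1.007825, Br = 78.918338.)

169.9731

Atom tally by fragment:
  benzene ring core → C:6 H:6
  (− 2 ring H displaced by substituents)
  + CH3 → C:1 H:3
  + Br → Br:1
Element totals:
  C: 7
  H: 7
  Br: 1
Molecular formula: C7H7Br.
  M = 7(12.0) + 7(1.007825) + 78.918338
    = 84.000000 + 7.054775 + 78.918338 = 169.973113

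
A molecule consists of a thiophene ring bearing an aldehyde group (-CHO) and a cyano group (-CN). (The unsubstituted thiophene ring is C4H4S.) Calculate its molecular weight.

137.16 g/mol

Atom tally by fragment:
  thiophene ring core → C:4 H:4 S:1
  (− 2 ring H displaced by substituents)
  + CHO → C:1 H:1 O:1
  + CN → C:1 N:1
Element totals:
  C: 6
  H: 3
  N: 1
  O: 1
  S: 1
Molecular formula: C6H3NOS.
  M = 6(12.011) + 3(1.008) + 14.007 + 15.999 + 32.06
    = 72.066 + 3.024 + 14.007 + 15.999 + 32.060 = 137.156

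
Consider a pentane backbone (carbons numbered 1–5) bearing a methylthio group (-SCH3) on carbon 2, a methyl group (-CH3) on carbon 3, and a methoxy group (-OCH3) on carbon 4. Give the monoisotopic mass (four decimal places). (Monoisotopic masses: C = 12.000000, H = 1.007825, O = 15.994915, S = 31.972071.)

162.1078

Atom tally by fragment:
  CH3 → C:1 H:3
  CH(SCH3) → C:2 H:4 S:1
  CH(CH3) → C:2 H:4
  CH(OCH3) → C:2 H:4 O:1
  CH3 → C:1 H:3
Element totals:
  C: 8
  H: 18
  O: 1
  S: 1
Molecular formula: C8H18OS.
  M = 8(12.0) + 18(1.007825) + 15.994915 + 31.972071
    = 96.000000 + 18.140850 + 15.994915 + 31.972071 = 162.107836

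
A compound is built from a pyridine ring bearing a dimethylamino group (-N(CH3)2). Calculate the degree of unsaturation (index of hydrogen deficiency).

Atom tally by fragment:
  pyridine ring core → C:5 H:5 N:1
  (− 1 ring H displaced by substituents)
  + N(CH3)2 → N:1 C:2 H:6
Element totals:
  C: 7
  H: 10
  N: 2
Molecular formula: C7H10N2.
DoU = (2C + 2 + N − H − X) / 2 = (2·7 + 2 + 2 − 10 − 0) / 2 = 4.

4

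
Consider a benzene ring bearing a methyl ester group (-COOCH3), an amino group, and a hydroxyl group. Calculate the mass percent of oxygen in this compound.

28.71%

Atom tally by fragment:
  benzene ring core → C:6 H:6
  (− 3 ring H displaced by substituents)
  + COOCH3 → C:2 H:3 O:2
  + NH2 → N:1 H:2
  + OH → O:1 H:1
Element totals:
  C: 8
  H: 9
  N: 1
  O: 3
Molecular formula: C8H9NO3.
Molar mass = 167.164 g/mol.
Mass from O: 3 × 15.999 = 47.997 g/mol.
%O = 47.997 / 167.164 × 100 = 28.71%.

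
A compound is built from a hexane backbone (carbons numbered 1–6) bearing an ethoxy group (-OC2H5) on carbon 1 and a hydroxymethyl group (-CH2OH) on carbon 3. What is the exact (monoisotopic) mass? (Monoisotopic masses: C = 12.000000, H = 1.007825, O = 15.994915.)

160.1463

Atom tally by fragment:
  C2H5OCH2 → C:3 H:7 O:1
  CH2 → C:1 H:2
  CH(CH2OH) → C:2 H:4 O:1
  CH2 → C:1 H:2
  CH2 → C:1 H:2
  CH3 → C:1 H:3
Element totals:
  C: 9
  H: 20
  O: 2
Molecular formula: C9H20O2.
  M = 9(12.0) + 20(1.007825) + 2(15.994915)
    = 108.000000 + 20.156500 + 31.989830 = 160.146330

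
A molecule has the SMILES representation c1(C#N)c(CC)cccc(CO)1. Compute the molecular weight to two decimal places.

161.20 g/mol

Atom tally by fragment:
  benzene ring core → C:6 H:6
  (− 3 ring H displaced by substituents)
  + CN → C:1 N:1
  + C2H5 → C:2 H:5
  + CH2OH → C:1 H:3 O:1
Element totals:
  C: 10
  H: 11
  N: 1
  O: 1
Molecular formula: C10H11NO.
  M = 10(12.011) + 11(1.008) + 14.007 + 15.999
    = 120.110 + 11.088 + 14.007 + 15.999 = 161.204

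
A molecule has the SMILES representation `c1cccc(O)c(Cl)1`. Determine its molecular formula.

C6H5ClO

Atom tally by fragment:
  benzene ring core → C:6 H:6
  (− 2 ring H displaced by substituents)
  + OH → O:1 H:1
  + Cl → Cl:1
Element totals:
  C: 6
  H: 5
  Cl: 1
  O: 1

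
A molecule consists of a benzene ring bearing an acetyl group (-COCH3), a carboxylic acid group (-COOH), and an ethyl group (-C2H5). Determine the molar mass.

192.21 g/mol

Atom tally by fragment:
  benzene ring core → C:6 H:6
  (− 3 ring H displaced by substituents)
  + COCH3 → C:2 H:3 O:1
  + COOH → C:1 H:1 O:2
  + C2H5 → C:2 H:5
Element totals:
  C: 11
  H: 12
  O: 3
Molecular formula: C11H12O3.
  M = 11(12.011) + 12(1.008) + 3(15.999)
    = 132.121 + 12.096 + 47.997 = 192.214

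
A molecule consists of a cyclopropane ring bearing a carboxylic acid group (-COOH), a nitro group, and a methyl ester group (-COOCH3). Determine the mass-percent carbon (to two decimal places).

Atom tally by fragment:
  cyclopropane ring core → C:3 H:6
  (− 3 ring H displaced by substituents)
  + COOH → C:1 H:1 O:2
  + NO2 → N:1 O:2
  + COOCH3 → C:2 H:3 O:2
Element totals:
  C: 6
  H: 7
  N: 1
  O: 6
Molecular formula: C6H7NO6.
Molar mass = 189.123 g/mol.
Mass from C: 6 × 12.011 = 72.066 g/mol.
%C = 72.066 / 189.123 × 100 = 38.11%.

38.11%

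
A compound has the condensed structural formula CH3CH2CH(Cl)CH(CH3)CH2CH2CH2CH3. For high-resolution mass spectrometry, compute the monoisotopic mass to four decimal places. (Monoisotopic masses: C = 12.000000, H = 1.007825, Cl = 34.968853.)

Element totals:
  C: 9
  H: 19
  Cl: 1
Molecular formula: C9H19Cl.
  M = 9(12.0) + 19(1.007825) + 34.968853
    = 108.000000 + 19.148675 + 34.968853 = 162.117528

162.1175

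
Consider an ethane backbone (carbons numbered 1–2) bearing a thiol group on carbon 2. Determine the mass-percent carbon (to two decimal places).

Atom tally by fragment:
  CH3 → C:1 H:3
  CH2SH → C:1 H:3 S:1
Element totals:
  C: 2
  H: 6
  S: 1
Molecular formula: C2H6S.
Molar mass = 62.130 g/mol.
Mass from C: 2 × 12.011 = 24.022 g/mol.
%C = 24.022 / 62.130 × 100 = 38.66%.

38.66%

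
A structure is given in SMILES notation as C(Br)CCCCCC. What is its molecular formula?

C7H15Br

Atom tally by fragment:
  BrCH2 → C:1 H:2 Br:1
  CH2 → C:1 H:2
  CH2 → C:1 H:2
  CH2 → C:1 H:2
  CH2 → C:1 H:2
  CH2 → C:1 H:2
  CH3 → C:1 H:3
Element totals:
  C: 7
  H: 15
  Br: 1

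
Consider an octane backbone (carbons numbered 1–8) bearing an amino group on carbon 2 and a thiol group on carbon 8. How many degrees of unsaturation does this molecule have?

Atom tally by fragment:
  CH3 → C:1 H:3
  CH(NH2) → C:1 H:3 N:1
  CH2 → C:1 H:2
  CH2 → C:1 H:2
  CH2 → C:1 H:2
  CH2 → C:1 H:2
  CH2 → C:1 H:2
  CH2SH → C:1 H:3 S:1
Element totals:
  C: 8
  H: 19
  N: 1
  S: 1
Molecular formula: C8H19NS.
DoU = (2C + 2 + N − H − X) / 2 = (2·8 + 2 + 1 − 19 − 0) / 2 = 0.

0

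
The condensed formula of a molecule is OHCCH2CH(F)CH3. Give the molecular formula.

C4H7FO

Element totals:
  C: 4
  H: 7
  F: 1
  O: 1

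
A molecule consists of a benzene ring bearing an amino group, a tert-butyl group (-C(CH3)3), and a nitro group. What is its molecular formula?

Atom tally by fragment:
  benzene ring core → C:6 H:6
  (− 3 ring H displaced by substituents)
  + NH2 → N:1 H:2
  + C(CH3)3 → C:4 H:9
  + NO2 → N:1 O:2
Element totals:
  C: 10
  H: 14
  N: 2
  O: 2

C10H14N2O2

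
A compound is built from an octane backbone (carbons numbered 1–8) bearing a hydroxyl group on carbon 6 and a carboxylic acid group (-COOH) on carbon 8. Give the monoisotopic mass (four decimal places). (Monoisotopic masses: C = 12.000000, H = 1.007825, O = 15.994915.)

174.1256

Atom tally by fragment:
  CH3 → C:1 H:3
  CH2 → C:1 H:2
  CH2 → C:1 H:2
  CH2 → C:1 H:2
  CH2 → C:1 H:2
  CH(OH) → C:1 H:2 O:1
  CH2 → C:1 H:2
  CH2COOH → C:2 H:3 O:2
Element totals:
  C: 9
  H: 18
  O: 3
Molecular formula: C9H18O3.
  M = 9(12.0) + 18(1.007825) + 3(15.994915)
    = 108.000000 + 18.140850 + 47.984745 = 174.125595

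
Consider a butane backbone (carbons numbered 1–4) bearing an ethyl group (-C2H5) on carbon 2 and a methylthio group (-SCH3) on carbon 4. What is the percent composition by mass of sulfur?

Atom tally by fragment:
  CH3 → C:1 H:3
  CH(C2H5) → C:3 H:6
  CH2 → C:1 H:2
  CH2SCH3 → C:2 H:5 S:1
Element totals:
  C: 7
  H: 16
  S: 1
Molecular formula: C7H16S.
Molar mass = 132.265 g/mol.
Mass from S: 1 × 32.06 = 32.060 g/mol.
%S = 32.060 / 132.265 × 100 = 24.24%.

24.24%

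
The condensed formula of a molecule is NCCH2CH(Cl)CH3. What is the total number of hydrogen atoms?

6

Element totals:
  C: 4
  H: 6
  Cl: 1
  N: 1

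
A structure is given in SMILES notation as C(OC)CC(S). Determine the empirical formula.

Atom tally by fragment:
  CH3OCH2 → C:2 H:5 O:1
  CH2 → C:1 H:2
  CH2SH → C:1 H:3 S:1
Element totals:
  C: 4
  H: 10
  O: 1
  S: 1
Molecular formula: C4H10OS.
gcd of subscripts (4, 10, 1, 1) = 1, so the empirical formula equals the molecular formula.

C4H10OS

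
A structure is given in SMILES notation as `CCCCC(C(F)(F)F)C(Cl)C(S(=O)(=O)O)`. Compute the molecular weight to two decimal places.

282.70 g/mol

Atom tally by fragment:
  CH3 → C:1 H:3
  CH2 → C:1 H:2
  CH2 → C:1 H:2
  CH2 → C:1 H:2
  CH(CF3) → C:2 H:1 F:3
  CH(Cl) → C:1 H:1 Cl:1
  CH2SO3H → C:1 H:3 S:1 O:3
Element totals:
  C: 8
  H: 14
  Cl: 1
  F: 3
  O: 3
  S: 1
Molecular formula: C8H14ClF3O3S.
  M = 8(12.011) + 14(1.008) + 35.45 + 3(18.998) + 3(15.999) + 32.06
    = 96.088 + 14.112 + 35.450 + 56.994 + 47.997 + 32.060 = 282.701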